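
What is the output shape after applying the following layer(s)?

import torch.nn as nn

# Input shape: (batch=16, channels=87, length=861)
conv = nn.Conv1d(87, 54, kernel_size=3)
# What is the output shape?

Input shape: (16, 87, 861)
Output shape: (16, 54, 859)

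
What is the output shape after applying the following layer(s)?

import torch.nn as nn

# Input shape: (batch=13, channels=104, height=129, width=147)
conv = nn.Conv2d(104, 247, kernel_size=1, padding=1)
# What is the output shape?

Input shape: (13, 104, 129, 147)
Output shape: (13, 247, 131, 149)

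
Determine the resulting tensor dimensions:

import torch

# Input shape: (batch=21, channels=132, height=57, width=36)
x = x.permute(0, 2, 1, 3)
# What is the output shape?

Input shape: (21, 132, 57, 36)
Output shape: (21, 57, 132, 36)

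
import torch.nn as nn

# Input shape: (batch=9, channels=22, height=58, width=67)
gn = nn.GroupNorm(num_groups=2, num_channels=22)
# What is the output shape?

Input shape: (9, 22, 58, 67)
Output shape: (9, 22, 58, 67)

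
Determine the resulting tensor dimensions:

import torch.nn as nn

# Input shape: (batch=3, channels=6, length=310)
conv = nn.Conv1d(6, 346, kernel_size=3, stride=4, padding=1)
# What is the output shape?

Input shape: (3, 6, 310)
Output shape: (3, 346, 78)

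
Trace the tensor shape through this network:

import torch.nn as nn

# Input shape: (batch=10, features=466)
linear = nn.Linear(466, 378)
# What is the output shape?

Input shape: (10, 466)
Output shape: (10, 378)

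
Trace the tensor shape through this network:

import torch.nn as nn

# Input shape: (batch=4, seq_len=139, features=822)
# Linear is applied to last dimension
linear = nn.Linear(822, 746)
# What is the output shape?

Input shape: (4, 139, 822)
Output shape: (4, 139, 746)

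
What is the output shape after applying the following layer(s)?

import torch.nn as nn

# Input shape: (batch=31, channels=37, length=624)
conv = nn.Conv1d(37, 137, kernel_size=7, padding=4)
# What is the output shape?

Input shape: (31, 37, 624)
Output shape: (31, 137, 626)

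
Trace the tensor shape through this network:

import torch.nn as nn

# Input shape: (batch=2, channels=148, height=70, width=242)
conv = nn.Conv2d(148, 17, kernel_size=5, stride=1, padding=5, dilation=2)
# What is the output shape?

Input shape: (2, 148, 70, 242)
Output shape: (2, 17, 72, 244)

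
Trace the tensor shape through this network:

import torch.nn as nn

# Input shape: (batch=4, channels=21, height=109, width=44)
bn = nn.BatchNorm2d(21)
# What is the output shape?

Input shape: (4, 21, 109, 44)
Output shape: (4, 21, 109, 44)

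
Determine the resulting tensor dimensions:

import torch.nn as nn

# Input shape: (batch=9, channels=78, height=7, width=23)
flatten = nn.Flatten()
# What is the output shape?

Input shape: (9, 78, 7, 23)
Output shape: (9, 12558)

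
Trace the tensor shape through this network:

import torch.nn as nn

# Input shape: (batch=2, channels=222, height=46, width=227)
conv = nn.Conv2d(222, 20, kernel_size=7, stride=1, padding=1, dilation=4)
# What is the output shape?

Input shape: (2, 222, 46, 227)
Output shape: (2, 20, 24, 205)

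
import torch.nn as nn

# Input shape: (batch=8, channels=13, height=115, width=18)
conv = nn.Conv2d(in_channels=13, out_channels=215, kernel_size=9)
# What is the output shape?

Input shape: (8, 13, 115, 18)
Output shape: (8, 215, 107, 10)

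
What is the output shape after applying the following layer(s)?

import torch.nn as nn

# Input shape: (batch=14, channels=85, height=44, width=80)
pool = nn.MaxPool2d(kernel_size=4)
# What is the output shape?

Input shape: (14, 85, 44, 80)
Output shape: (14, 85, 11, 20)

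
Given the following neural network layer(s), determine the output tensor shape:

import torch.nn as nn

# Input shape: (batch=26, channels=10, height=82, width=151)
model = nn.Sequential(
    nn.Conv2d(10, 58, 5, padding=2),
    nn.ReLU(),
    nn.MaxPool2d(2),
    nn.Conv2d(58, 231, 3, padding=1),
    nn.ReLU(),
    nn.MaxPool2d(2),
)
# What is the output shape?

Input shape: (26, 10, 82, 151)
  -> after first Conv2d: (26, 58, 82, 151)
  -> after first MaxPool2d: (26, 58, 41, 75)
  -> after second Conv2d: (26, 231, 41, 75)
Output shape: (26, 231, 20, 37)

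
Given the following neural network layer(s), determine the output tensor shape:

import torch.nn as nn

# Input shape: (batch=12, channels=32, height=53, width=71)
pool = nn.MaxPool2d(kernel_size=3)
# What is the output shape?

Input shape: (12, 32, 53, 71)
Output shape: (12, 32, 17, 23)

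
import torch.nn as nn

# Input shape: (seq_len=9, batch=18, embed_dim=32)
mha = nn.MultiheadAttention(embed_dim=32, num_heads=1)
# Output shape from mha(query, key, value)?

Input shape: (9, 18, 32)
Output shape: (9, 18, 32)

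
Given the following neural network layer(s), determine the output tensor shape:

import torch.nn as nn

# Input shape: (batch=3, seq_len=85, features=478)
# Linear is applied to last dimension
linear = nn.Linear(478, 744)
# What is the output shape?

Input shape: (3, 85, 478)
Output shape: (3, 85, 744)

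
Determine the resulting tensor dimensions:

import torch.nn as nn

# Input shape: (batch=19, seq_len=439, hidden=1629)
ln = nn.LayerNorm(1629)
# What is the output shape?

Input shape: (19, 439, 1629)
Output shape: (19, 439, 1629)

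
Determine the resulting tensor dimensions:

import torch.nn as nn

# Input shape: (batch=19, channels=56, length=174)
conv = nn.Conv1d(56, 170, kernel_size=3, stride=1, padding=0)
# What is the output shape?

Input shape: (19, 56, 174)
Output shape: (19, 170, 172)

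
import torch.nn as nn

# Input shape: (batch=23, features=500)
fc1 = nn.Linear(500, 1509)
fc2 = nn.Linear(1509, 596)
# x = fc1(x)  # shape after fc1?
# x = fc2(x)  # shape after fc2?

Input shape: (23, 500)
  -> after fc1: (23, 1509)
Output shape: (23, 596)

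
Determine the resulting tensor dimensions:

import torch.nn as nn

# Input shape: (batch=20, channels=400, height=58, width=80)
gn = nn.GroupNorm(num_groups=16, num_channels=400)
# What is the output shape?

Input shape: (20, 400, 58, 80)
Output shape: (20, 400, 58, 80)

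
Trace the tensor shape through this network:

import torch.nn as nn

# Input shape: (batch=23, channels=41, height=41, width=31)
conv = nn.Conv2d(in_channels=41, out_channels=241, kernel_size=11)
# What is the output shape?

Input shape: (23, 41, 41, 31)
Output shape: (23, 241, 31, 21)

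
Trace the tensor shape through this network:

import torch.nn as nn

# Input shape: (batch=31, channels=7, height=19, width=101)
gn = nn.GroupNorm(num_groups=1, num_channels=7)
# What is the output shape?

Input shape: (31, 7, 19, 101)
Output shape: (31, 7, 19, 101)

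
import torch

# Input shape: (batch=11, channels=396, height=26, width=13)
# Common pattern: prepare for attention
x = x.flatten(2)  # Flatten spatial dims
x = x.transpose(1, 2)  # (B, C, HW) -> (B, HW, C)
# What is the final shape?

Input shape: (11, 396, 26, 13)
  -> after flatten(2): (11, 396, 338)
Output shape: (11, 338, 396)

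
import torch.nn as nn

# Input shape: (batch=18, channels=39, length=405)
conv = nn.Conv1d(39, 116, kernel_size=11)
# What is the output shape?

Input shape: (18, 39, 405)
Output shape: (18, 116, 395)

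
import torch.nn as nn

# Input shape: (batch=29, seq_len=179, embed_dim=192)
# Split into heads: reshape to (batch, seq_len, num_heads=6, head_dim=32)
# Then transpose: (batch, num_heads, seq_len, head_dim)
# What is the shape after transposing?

Input shape: (29, 179, 192)
  -> after reshape: (29, 179, 6, 32)
Output shape: (29, 6, 179, 32)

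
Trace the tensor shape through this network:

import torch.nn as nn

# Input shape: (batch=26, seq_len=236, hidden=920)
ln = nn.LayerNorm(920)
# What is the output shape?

Input shape: (26, 236, 920)
Output shape: (26, 236, 920)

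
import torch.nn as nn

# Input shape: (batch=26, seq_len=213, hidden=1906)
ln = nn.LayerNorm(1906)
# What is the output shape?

Input shape: (26, 213, 1906)
Output shape: (26, 213, 1906)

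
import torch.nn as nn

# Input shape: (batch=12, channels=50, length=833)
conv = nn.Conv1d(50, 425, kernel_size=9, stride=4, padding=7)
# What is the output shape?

Input shape: (12, 50, 833)
Output shape: (12, 425, 210)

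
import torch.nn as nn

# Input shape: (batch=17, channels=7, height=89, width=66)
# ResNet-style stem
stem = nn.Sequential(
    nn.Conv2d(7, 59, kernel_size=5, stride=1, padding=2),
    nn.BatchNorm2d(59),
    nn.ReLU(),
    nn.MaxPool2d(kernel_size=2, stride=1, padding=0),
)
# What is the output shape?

Input shape: (17, 7, 89, 66)
  -> after Conv2d 5x5 stride=1: (17, 59, 89, 66)
Output shape: (17, 59, 88, 65)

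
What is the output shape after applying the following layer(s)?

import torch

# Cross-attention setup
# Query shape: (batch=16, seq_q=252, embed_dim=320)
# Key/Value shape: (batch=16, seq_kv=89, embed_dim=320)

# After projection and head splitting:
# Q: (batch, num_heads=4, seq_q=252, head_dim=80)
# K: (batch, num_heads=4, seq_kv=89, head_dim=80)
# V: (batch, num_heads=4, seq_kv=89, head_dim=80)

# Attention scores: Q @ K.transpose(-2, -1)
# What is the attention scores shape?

Input shape: (16, 252, 320)
Output shape: (16, 4, 252, 89)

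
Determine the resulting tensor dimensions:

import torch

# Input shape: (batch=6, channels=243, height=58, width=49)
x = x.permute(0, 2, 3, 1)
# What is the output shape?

Input shape: (6, 243, 58, 49)
Output shape: (6, 58, 49, 243)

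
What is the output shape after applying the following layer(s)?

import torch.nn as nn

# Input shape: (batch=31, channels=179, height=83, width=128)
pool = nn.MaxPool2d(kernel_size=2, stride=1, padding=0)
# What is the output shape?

Input shape: (31, 179, 83, 128)
Output shape: (31, 179, 82, 127)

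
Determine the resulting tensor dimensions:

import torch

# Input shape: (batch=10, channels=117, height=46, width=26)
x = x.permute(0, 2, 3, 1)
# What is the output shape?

Input shape: (10, 117, 46, 26)
Output shape: (10, 46, 26, 117)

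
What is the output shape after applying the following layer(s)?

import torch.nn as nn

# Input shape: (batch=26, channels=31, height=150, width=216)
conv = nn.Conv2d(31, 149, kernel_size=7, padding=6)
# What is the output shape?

Input shape: (26, 31, 150, 216)
Output shape: (26, 149, 156, 222)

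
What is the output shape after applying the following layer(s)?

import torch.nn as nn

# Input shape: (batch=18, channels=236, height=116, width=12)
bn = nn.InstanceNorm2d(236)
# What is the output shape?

Input shape: (18, 236, 116, 12)
Output shape: (18, 236, 116, 12)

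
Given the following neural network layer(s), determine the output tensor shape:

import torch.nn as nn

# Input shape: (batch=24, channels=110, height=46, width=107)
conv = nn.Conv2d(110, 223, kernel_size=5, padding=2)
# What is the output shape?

Input shape: (24, 110, 46, 107)
Output shape: (24, 223, 46, 107)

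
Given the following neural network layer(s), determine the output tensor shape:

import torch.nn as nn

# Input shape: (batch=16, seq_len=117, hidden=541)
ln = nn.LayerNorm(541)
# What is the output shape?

Input shape: (16, 117, 541)
Output shape: (16, 117, 541)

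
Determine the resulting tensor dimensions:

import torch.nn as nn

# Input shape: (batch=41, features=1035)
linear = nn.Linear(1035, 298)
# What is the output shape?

Input shape: (41, 1035)
Output shape: (41, 298)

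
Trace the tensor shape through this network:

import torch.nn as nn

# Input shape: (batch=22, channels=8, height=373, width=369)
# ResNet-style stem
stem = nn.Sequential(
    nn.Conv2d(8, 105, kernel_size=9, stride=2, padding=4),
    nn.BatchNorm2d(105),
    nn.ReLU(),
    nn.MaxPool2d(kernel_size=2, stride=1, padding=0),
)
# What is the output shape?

Input shape: (22, 8, 373, 369)
  -> after Conv2d 9x9 stride=2: (22, 105, 187, 185)
Output shape: (22, 105, 186, 184)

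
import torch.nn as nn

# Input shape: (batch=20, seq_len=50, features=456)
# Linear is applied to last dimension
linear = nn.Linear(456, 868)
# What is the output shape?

Input shape: (20, 50, 456)
Output shape: (20, 50, 868)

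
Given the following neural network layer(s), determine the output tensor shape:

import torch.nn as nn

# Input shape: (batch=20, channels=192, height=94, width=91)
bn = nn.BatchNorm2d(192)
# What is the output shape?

Input shape: (20, 192, 94, 91)
Output shape: (20, 192, 94, 91)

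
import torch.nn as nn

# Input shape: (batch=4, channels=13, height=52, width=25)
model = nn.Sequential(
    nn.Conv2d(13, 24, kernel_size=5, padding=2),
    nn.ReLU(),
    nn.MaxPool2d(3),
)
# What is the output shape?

Input shape: (4, 13, 52, 25)
  -> after Conv2d: (4, 24, 52, 25)
  -> after ReLU: (4, 24, 52, 25)
Output shape: (4, 24, 17, 8)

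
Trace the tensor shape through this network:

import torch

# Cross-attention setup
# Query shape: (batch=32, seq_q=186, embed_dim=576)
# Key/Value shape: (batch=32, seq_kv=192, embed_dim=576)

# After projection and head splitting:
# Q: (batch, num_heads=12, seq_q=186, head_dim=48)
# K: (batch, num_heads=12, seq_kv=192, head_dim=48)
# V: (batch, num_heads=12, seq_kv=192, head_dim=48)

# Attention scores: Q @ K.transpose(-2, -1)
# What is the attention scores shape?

Input shape: (32, 186, 576)
Output shape: (32, 12, 186, 192)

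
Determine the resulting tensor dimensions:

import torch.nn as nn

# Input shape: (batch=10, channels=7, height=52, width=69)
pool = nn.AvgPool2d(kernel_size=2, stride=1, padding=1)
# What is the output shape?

Input shape: (10, 7, 52, 69)
Output shape: (10, 7, 53, 70)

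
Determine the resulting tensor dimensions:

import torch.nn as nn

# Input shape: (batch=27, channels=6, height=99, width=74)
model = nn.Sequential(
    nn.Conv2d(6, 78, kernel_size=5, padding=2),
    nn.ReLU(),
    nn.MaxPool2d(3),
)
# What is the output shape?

Input shape: (27, 6, 99, 74)
  -> after Conv2d: (27, 78, 99, 74)
  -> after ReLU: (27, 78, 99, 74)
Output shape: (27, 78, 33, 24)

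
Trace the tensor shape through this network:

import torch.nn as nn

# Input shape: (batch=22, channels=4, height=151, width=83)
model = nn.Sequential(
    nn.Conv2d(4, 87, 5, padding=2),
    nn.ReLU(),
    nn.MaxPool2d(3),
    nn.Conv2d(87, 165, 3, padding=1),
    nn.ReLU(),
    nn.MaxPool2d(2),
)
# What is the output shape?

Input shape: (22, 4, 151, 83)
  -> after first Conv2d: (22, 87, 151, 83)
  -> after first MaxPool2d: (22, 87, 50, 27)
  -> after second Conv2d: (22, 165, 50, 27)
Output shape: (22, 165, 25, 13)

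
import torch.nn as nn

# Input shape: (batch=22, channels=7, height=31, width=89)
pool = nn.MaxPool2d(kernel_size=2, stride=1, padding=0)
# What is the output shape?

Input shape: (22, 7, 31, 89)
Output shape: (22, 7, 30, 88)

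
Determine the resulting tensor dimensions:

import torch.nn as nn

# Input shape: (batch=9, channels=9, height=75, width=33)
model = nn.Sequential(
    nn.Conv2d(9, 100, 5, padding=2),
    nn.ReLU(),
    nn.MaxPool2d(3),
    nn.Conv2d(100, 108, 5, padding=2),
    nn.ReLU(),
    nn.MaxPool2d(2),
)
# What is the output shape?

Input shape: (9, 9, 75, 33)
  -> after first Conv2d: (9, 100, 75, 33)
  -> after first MaxPool2d: (9, 100, 25, 11)
  -> after second Conv2d: (9, 108, 25, 11)
Output shape: (9, 108, 12, 5)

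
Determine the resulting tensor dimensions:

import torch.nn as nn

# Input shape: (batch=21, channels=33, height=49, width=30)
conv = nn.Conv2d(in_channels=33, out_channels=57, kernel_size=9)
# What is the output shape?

Input shape: (21, 33, 49, 30)
Output shape: (21, 57, 41, 22)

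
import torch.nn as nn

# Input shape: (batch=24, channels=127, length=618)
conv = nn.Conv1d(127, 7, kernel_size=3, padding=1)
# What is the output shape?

Input shape: (24, 127, 618)
Output shape: (24, 7, 618)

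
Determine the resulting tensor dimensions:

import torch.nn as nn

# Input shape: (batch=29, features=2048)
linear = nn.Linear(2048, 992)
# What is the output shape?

Input shape: (29, 2048)
Output shape: (29, 992)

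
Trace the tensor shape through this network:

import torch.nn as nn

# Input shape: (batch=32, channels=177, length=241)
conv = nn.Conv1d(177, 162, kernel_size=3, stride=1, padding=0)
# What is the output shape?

Input shape: (32, 177, 241)
Output shape: (32, 162, 239)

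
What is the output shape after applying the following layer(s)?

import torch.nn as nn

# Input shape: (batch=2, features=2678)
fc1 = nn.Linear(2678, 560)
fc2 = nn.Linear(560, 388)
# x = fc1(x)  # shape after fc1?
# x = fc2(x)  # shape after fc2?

Input shape: (2, 2678)
  -> after fc1: (2, 560)
Output shape: (2, 388)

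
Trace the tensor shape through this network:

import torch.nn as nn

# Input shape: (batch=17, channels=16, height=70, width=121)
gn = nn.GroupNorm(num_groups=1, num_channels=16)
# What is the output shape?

Input shape: (17, 16, 70, 121)
Output shape: (17, 16, 70, 121)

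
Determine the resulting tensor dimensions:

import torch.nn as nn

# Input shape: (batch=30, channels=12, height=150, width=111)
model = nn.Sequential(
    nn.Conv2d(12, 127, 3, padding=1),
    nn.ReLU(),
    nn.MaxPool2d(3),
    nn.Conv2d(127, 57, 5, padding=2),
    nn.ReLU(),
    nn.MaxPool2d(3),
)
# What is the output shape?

Input shape: (30, 12, 150, 111)
  -> after first Conv2d: (30, 127, 150, 111)
  -> after first MaxPool2d: (30, 127, 50, 37)
  -> after second Conv2d: (30, 57, 50, 37)
Output shape: (30, 57, 16, 12)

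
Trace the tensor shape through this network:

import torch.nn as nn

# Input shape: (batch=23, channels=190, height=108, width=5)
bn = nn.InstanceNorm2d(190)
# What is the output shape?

Input shape: (23, 190, 108, 5)
Output shape: (23, 190, 108, 5)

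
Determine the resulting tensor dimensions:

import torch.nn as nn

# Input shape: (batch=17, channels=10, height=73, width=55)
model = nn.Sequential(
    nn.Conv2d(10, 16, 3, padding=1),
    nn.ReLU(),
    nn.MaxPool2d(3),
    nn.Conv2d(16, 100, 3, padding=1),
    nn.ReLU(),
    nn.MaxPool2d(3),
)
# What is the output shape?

Input shape: (17, 10, 73, 55)
  -> after first Conv2d: (17, 16, 73, 55)
  -> after first MaxPool2d: (17, 16, 24, 18)
  -> after second Conv2d: (17, 100, 24, 18)
Output shape: (17, 100, 8, 6)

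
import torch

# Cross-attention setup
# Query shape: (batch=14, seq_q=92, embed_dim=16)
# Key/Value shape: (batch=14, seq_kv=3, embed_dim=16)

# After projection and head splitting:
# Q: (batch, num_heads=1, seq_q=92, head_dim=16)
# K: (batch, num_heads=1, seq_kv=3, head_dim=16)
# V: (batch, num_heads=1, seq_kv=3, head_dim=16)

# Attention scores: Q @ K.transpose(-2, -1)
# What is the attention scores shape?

Input shape: (14, 92, 16)
Output shape: (14, 1, 92, 3)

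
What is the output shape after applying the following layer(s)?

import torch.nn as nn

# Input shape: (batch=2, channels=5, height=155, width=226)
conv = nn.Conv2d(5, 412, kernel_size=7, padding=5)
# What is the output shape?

Input shape: (2, 5, 155, 226)
Output shape: (2, 412, 159, 230)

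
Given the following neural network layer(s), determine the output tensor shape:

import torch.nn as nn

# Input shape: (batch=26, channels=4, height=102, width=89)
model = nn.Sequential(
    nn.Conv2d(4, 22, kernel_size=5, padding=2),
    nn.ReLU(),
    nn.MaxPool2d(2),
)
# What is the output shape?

Input shape: (26, 4, 102, 89)
  -> after Conv2d: (26, 22, 102, 89)
  -> after ReLU: (26, 22, 102, 89)
Output shape: (26, 22, 51, 44)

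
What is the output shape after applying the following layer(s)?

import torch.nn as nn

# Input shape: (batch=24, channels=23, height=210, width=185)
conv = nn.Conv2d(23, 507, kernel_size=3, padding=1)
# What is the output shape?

Input shape: (24, 23, 210, 185)
Output shape: (24, 507, 210, 185)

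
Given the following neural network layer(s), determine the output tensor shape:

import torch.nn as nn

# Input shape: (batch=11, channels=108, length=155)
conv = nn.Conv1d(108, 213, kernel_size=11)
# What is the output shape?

Input shape: (11, 108, 155)
Output shape: (11, 213, 145)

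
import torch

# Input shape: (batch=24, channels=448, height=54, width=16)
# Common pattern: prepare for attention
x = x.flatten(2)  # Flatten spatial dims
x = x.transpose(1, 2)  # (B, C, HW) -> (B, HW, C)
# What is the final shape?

Input shape: (24, 448, 54, 16)
  -> after flatten(2): (24, 448, 864)
Output shape: (24, 864, 448)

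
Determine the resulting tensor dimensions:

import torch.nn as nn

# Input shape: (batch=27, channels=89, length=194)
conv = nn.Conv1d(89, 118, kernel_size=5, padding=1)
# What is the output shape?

Input shape: (27, 89, 194)
Output shape: (27, 118, 192)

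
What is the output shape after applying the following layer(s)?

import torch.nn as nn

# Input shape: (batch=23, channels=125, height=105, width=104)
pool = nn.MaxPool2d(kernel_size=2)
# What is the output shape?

Input shape: (23, 125, 105, 104)
Output shape: (23, 125, 52, 52)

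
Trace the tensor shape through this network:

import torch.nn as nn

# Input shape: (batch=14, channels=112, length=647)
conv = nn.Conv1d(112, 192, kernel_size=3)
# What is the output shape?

Input shape: (14, 112, 647)
Output shape: (14, 192, 645)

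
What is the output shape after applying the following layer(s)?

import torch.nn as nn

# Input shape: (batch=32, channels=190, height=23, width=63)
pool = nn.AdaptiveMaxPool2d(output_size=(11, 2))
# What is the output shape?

Input shape: (32, 190, 23, 63)
Output shape: (32, 190, 11, 2)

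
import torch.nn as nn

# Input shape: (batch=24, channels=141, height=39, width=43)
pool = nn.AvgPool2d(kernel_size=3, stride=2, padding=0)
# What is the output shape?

Input shape: (24, 141, 39, 43)
Output shape: (24, 141, 19, 21)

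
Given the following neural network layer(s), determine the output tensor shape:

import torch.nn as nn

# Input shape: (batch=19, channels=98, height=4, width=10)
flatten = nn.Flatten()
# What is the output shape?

Input shape: (19, 98, 4, 10)
Output shape: (19, 3920)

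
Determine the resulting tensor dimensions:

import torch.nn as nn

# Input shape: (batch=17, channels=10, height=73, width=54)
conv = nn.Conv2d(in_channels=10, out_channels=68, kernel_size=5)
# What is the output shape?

Input shape: (17, 10, 73, 54)
Output shape: (17, 68, 69, 50)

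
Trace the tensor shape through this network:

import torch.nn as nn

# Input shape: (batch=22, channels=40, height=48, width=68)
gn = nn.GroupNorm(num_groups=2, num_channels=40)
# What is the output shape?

Input shape: (22, 40, 48, 68)
Output shape: (22, 40, 48, 68)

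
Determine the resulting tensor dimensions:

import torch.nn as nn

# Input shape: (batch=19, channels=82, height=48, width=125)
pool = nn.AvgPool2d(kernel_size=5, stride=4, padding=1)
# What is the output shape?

Input shape: (19, 82, 48, 125)
Output shape: (19, 82, 12, 31)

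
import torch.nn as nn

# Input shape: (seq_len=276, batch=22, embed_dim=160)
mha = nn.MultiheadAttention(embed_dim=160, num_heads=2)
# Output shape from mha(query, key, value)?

Input shape: (276, 22, 160)
Output shape: (276, 22, 160)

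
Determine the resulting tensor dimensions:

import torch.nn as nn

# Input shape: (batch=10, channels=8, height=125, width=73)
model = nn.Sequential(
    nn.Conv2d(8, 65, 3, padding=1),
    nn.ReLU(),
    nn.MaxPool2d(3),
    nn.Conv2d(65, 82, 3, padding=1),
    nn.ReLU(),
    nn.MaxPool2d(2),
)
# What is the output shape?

Input shape: (10, 8, 125, 73)
  -> after first Conv2d: (10, 65, 125, 73)
  -> after first MaxPool2d: (10, 65, 41, 24)
  -> after second Conv2d: (10, 82, 41, 24)
Output shape: (10, 82, 20, 12)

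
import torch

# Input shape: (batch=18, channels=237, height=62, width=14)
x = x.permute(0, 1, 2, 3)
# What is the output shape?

Input shape: (18, 237, 62, 14)
Output shape: (18, 237, 62, 14)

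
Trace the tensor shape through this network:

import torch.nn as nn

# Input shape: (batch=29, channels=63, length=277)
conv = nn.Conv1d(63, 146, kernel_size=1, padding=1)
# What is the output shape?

Input shape: (29, 63, 277)
Output shape: (29, 146, 279)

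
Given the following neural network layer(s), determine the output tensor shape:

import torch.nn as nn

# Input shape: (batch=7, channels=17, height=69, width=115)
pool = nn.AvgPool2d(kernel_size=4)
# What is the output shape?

Input shape: (7, 17, 69, 115)
Output shape: (7, 17, 17, 28)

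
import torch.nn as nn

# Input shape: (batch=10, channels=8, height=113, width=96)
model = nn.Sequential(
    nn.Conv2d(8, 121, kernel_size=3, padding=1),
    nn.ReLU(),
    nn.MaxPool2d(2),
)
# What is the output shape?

Input shape: (10, 8, 113, 96)
  -> after Conv2d: (10, 121, 113, 96)
  -> after ReLU: (10, 121, 113, 96)
Output shape: (10, 121, 56, 48)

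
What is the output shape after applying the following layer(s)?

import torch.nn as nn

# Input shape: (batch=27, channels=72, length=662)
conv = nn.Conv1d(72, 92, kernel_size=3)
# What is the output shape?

Input shape: (27, 72, 662)
Output shape: (27, 92, 660)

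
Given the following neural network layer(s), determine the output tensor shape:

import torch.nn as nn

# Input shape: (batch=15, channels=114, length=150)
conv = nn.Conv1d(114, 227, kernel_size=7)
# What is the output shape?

Input shape: (15, 114, 150)
Output shape: (15, 227, 144)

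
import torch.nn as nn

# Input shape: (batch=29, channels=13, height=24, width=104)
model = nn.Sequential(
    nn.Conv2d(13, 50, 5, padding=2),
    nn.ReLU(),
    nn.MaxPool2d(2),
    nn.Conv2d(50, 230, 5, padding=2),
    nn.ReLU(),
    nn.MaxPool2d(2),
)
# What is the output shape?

Input shape: (29, 13, 24, 104)
  -> after first Conv2d: (29, 50, 24, 104)
  -> after first MaxPool2d: (29, 50, 12, 52)
  -> after second Conv2d: (29, 230, 12, 52)
Output shape: (29, 230, 6, 26)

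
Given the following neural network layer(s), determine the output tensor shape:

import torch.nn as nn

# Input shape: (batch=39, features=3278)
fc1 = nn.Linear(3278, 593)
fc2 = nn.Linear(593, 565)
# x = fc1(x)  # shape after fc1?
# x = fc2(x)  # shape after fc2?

Input shape: (39, 3278)
  -> after fc1: (39, 593)
Output shape: (39, 565)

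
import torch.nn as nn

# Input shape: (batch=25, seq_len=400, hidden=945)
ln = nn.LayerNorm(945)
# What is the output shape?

Input shape: (25, 400, 945)
Output shape: (25, 400, 945)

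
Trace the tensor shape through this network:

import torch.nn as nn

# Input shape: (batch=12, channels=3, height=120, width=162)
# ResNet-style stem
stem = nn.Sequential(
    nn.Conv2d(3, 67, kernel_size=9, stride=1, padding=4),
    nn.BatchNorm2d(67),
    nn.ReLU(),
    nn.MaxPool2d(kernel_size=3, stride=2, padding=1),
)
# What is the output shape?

Input shape: (12, 3, 120, 162)
  -> after Conv2d 9x9 stride=1: (12, 67, 120, 162)
Output shape: (12, 67, 60, 81)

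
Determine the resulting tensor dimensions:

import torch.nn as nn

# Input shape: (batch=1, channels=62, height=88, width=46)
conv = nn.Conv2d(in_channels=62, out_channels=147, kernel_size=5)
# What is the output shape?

Input shape: (1, 62, 88, 46)
Output shape: (1, 147, 84, 42)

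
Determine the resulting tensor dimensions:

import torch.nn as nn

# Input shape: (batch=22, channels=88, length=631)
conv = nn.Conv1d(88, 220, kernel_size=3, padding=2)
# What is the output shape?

Input shape: (22, 88, 631)
Output shape: (22, 220, 633)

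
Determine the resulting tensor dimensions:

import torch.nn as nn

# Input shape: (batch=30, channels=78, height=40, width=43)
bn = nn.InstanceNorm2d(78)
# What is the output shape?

Input shape: (30, 78, 40, 43)
Output shape: (30, 78, 40, 43)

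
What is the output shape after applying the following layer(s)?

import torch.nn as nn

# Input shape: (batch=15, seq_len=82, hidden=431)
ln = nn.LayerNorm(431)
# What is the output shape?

Input shape: (15, 82, 431)
Output shape: (15, 82, 431)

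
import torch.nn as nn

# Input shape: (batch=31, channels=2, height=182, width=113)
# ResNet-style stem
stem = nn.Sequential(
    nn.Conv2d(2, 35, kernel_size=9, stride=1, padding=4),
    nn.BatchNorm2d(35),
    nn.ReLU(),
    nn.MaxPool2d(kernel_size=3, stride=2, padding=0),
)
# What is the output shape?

Input shape: (31, 2, 182, 113)
  -> after Conv2d 9x9 stride=1: (31, 35, 182, 113)
Output shape: (31, 35, 90, 56)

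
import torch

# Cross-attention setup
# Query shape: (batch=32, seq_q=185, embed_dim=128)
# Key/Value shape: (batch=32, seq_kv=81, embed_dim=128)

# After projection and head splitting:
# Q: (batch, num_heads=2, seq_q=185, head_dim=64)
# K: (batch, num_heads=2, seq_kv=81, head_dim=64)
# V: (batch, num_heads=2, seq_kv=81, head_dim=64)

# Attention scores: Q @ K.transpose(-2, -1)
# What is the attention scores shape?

Input shape: (32, 185, 128)
Output shape: (32, 2, 185, 81)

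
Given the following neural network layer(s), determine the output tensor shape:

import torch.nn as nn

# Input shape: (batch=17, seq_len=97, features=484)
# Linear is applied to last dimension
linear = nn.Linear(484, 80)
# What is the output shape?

Input shape: (17, 97, 484)
Output shape: (17, 97, 80)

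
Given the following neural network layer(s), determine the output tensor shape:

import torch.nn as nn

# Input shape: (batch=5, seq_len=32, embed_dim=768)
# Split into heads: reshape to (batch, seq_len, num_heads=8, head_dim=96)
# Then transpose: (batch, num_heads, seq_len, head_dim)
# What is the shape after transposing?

Input shape: (5, 32, 768)
  -> after reshape: (5, 32, 8, 96)
Output shape: (5, 8, 32, 96)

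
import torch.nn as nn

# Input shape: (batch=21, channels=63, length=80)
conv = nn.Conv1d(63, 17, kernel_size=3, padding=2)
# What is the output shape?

Input shape: (21, 63, 80)
Output shape: (21, 17, 82)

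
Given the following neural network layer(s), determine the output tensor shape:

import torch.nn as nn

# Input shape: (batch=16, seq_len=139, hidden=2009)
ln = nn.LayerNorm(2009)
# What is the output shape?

Input shape: (16, 139, 2009)
Output shape: (16, 139, 2009)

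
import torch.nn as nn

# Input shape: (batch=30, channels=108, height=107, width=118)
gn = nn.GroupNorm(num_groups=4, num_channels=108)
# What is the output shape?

Input shape: (30, 108, 107, 118)
Output shape: (30, 108, 107, 118)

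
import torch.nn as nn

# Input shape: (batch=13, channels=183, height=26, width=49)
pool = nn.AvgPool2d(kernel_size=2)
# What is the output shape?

Input shape: (13, 183, 26, 49)
Output shape: (13, 183, 13, 24)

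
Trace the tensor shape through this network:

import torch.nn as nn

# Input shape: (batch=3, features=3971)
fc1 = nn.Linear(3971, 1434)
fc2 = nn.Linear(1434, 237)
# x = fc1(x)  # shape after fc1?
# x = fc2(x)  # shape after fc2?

Input shape: (3, 3971)
  -> after fc1: (3, 1434)
Output shape: (3, 237)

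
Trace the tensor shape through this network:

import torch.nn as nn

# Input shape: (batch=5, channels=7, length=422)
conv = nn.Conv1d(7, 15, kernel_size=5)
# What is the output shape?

Input shape: (5, 7, 422)
Output shape: (5, 15, 418)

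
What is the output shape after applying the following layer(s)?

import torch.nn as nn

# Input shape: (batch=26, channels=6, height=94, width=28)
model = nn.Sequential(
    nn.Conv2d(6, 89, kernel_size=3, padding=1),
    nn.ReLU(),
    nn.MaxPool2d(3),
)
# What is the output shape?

Input shape: (26, 6, 94, 28)
  -> after Conv2d: (26, 89, 94, 28)
  -> after ReLU: (26, 89, 94, 28)
Output shape: (26, 89, 31, 9)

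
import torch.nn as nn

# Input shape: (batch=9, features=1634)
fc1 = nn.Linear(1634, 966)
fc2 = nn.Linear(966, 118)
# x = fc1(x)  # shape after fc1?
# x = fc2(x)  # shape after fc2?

Input shape: (9, 1634)
  -> after fc1: (9, 966)
Output shape: (9, 118)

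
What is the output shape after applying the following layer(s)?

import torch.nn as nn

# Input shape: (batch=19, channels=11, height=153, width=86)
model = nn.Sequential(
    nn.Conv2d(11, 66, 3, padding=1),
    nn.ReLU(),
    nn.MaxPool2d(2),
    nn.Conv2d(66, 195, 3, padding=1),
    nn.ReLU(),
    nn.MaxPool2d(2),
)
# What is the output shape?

Input shape: (19, 11, 153, 86)
  -> after first Conv2d: (19, 66, 153, 86)
  -> after first MaxPool2d: (19, 66, 76, 43)
  -> after second Conv2d: (19, 195, 76, 43)
Output shape: (19, 195, 38, 21)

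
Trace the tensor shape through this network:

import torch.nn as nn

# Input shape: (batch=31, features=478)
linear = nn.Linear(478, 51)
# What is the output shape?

Input shape: (31, 478)
Output shape: (31, 51)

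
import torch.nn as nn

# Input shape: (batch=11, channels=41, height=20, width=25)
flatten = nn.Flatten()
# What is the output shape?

Input shape: (11, 41, 20, 25)
Output shape: (11, 20500)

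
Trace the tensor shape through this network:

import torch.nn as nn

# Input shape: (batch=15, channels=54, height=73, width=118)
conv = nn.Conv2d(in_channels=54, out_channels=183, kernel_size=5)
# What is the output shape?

Input shape: (15, 54, 73, 118)
Output shape: (15, 183, 69, 114)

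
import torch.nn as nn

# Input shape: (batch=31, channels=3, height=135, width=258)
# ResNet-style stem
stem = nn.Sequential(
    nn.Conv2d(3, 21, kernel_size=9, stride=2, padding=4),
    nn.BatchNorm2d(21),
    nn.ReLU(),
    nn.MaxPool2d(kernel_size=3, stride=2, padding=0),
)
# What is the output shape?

Input shape: (31, 3, 135, 258)
  -> after Conv2d 9x9 stride=2: (31, 21, 68, 129)
Output shape: (31, 21, 33, 64)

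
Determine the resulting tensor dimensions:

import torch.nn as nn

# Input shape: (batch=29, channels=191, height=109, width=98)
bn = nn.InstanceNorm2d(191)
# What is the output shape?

Input shape: (29, 191, 109, 98)
Output shape: (29, 191, 109, 98)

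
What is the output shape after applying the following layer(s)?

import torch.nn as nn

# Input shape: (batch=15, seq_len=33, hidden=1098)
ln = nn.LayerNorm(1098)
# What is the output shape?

Input shape: (15, 33, 1098)
Output shape: (15, 33, 1098)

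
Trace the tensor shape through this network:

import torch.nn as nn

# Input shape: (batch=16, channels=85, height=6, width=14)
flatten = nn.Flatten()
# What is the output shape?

Input shape: (16, 85, 6, 14)
Output shape: (16, 7140)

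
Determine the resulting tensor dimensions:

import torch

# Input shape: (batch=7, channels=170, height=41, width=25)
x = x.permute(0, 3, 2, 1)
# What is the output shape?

Input shape: (7, 170, 41, 25)
Output shape: (7, 25, 41, 170)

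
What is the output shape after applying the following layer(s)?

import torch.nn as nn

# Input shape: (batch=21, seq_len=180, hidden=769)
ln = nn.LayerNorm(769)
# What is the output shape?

Input shape: (21, 180, 769)
Output shape: (21, 180, 769)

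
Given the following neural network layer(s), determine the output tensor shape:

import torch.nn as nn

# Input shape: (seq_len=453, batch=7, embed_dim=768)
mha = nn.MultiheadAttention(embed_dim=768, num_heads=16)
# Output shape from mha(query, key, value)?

Input shape: (453, 7, 768)
Output shape: (453, 7, 768)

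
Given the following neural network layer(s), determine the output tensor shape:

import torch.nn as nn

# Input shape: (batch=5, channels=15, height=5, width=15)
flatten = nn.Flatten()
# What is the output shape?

Input shape: (5, 15, 5, 15)
Output shape: (5, 1125)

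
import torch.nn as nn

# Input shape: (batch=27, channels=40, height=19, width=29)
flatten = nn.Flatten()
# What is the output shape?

Input shape: (27, 40, 19, 29)
Output shape: (27, 22040)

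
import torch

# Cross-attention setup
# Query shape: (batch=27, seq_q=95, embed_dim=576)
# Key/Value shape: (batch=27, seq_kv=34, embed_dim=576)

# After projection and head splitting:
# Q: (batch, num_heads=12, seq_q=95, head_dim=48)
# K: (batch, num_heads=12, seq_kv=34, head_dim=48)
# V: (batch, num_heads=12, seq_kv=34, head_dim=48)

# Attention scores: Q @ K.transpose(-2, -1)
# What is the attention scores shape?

Input shape: (27, 95, 576)
Output shape: (27, 12, 95, 34)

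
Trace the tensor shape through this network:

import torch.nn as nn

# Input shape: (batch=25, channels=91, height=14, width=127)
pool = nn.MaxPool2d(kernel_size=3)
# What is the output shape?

Input shape: (25, 91, 14, 127)
Output shape: (25, 91, 4, 42)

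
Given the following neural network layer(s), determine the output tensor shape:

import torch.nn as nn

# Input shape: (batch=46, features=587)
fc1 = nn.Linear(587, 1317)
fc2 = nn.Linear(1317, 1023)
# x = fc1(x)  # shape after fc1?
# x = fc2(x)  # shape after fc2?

Input shape: (46, 587)
  -> after fc1: (46, 1317)
Output shape: (46, 1023)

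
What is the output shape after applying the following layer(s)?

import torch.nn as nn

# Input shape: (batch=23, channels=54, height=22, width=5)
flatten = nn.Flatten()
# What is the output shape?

Input shape: (23, 54, 22, 5)
Output shape: (23, 5940)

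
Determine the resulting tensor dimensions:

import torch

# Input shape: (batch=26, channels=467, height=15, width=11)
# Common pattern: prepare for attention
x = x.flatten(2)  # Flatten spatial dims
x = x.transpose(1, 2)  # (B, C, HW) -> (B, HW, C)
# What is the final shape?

Input shape: (26, 467, 15, 11)
  -> after flatten(2): (26, 467, 165)
Output shape: (26, 165, 467)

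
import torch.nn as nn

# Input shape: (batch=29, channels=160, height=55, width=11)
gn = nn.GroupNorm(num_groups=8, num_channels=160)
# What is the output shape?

Input shape: (29, 160, 55, 11)
Output shape: (29, 160, 55, 11)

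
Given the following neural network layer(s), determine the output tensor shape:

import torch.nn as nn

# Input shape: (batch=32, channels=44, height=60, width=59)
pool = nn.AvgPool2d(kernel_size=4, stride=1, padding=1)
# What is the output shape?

Input shape: (32, 44, 60, 59)
Output shape: (32, 44, 59, 58)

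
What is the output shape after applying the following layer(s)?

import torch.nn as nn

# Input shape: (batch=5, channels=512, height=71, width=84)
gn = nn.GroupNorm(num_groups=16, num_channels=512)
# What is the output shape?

Input shape: (5, 512, 71, 84)
Output shape: (5, 512, 71, 84)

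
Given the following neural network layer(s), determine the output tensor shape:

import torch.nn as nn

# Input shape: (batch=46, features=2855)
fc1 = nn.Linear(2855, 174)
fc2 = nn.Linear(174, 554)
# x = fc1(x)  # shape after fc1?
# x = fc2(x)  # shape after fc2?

Input shape: (46, 2855)
  -> after fc1: (46, 174)
Output shape: (46, 554)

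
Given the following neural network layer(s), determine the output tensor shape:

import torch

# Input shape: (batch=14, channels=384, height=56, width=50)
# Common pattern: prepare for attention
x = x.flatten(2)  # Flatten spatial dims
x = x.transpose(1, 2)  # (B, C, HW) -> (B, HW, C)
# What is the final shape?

Input shape: (14, 384, 56, 50)
  -> after flatten(2): (14, 384, 2800)
Output shape: (14, 2800, 384)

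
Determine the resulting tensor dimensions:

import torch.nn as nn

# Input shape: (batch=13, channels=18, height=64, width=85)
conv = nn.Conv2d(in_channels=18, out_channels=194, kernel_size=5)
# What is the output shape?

Input shape: (13, 18, 64, 85)
Output shape: (13, 194, 60, 81)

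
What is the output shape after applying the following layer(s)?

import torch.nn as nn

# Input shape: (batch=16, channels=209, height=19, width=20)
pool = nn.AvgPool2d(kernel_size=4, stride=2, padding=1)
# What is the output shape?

Input shape: (16, 209, 19, 20)
Output shape: (16, 209, 9, 10)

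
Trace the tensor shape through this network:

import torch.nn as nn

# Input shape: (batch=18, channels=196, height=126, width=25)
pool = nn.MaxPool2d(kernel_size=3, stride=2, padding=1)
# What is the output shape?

Input shape: (18, 196, 126, 25)
Output shape: (18, 196, 63, 13)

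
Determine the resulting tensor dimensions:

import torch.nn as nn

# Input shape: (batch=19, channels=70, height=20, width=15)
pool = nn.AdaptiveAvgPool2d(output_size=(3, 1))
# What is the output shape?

Input shape: (19, 70, 20, 15)
Output shape: (19, 70, 3, 1)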